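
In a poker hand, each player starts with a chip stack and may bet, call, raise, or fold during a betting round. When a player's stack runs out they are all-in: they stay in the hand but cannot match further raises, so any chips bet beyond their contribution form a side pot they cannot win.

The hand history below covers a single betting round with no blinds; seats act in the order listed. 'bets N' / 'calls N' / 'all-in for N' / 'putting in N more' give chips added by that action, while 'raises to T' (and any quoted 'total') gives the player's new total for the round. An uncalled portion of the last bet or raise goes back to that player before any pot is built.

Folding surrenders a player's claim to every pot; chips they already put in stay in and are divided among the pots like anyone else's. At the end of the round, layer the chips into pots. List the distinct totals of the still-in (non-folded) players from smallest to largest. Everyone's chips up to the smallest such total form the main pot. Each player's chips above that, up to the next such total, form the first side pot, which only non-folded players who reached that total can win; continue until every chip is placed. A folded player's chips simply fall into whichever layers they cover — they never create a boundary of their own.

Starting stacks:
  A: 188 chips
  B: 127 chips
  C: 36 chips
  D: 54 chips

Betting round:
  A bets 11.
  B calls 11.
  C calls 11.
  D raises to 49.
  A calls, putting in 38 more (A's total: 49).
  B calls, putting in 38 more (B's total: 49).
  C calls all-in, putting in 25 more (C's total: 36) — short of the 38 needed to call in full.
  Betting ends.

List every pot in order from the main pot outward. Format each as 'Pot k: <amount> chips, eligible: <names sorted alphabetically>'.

Contributions: A=49, B=49, C=36, D=49
Pot levels (distinct totals of non-folded players): 36, 49
Layer 1-36: 36 each from A, B, C, D = 36*4 = 144 chips; eligible A, B, C, D
Layer 37-49: 13 each from A, B, D = 13*3 = 39 chips; eligible A, B, D

Pot 1: 144 chips, eligible: A, B, C, D
Pot 2: 39 chips, eligible: A, B, D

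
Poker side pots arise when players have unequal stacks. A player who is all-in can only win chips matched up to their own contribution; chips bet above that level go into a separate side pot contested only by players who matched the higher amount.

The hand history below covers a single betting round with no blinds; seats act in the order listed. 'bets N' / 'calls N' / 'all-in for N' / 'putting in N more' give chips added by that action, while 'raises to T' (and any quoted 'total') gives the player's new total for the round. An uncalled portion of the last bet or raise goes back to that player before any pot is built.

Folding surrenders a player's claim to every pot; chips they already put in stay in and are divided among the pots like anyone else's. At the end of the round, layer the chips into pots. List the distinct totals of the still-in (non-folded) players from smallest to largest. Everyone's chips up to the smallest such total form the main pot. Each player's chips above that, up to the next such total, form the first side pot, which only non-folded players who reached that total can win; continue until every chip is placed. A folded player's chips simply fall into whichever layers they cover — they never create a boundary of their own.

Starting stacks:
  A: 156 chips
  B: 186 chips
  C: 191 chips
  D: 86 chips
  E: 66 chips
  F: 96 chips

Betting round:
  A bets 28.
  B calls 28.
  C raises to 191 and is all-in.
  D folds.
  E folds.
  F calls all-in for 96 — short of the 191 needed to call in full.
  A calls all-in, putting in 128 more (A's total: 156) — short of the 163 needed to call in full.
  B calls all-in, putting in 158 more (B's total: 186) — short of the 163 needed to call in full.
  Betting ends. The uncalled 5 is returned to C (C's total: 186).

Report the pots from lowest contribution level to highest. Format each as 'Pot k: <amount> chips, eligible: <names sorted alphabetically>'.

Pot 1: 384 chips, eligible: A, B, C, F
Pot 2: 180 chips, eligible: A, B, C
Pot 3: 60 chips, eligible: B, C

Derivation:
Contributions (after 5 returned to C): A=156, B=186, C=186, F=96
Folded: D, E
Pot levels (distinct totals of non-folded players): 96, 156, 186
Layer 1-96: 96 each from A, B, C, F = 96*4 = 384 chips; eligible A, B, C, F
Layer 97-156: 60 each from A, B, C = 60*3 = 180 chips; eligible A, B, C
Layer 157-186: 30 each from B, C = 30*2 = 60 chips; eligible B, C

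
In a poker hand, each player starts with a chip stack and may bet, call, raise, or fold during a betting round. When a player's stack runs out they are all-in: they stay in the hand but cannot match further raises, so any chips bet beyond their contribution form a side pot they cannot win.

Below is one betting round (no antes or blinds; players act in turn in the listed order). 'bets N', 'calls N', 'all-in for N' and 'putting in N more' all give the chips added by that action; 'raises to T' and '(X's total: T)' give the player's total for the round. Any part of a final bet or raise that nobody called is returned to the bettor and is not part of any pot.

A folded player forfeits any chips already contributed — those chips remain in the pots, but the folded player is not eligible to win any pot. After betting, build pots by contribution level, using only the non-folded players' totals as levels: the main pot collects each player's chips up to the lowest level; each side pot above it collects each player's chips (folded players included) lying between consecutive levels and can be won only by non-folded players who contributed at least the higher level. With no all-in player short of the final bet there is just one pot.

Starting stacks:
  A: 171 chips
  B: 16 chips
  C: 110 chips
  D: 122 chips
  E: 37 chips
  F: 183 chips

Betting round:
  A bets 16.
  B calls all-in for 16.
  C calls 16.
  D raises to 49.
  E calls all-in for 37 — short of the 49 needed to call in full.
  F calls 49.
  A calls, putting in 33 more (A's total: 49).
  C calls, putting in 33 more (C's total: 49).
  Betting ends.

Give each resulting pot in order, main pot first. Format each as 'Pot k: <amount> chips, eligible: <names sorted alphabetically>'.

Pot 1: 96 chips, eligible: A, B, C, D, E, F
Pot 2: 105 chips, eligible: A, C, D, E, F
Pot 3: 48 chips, eligible: A, C, D, F

Derivation:
Contributions: A=49, B=16, C=49, D=49, E=37, F=49
Pot levels (distinct totals of non-folded players): 16, 37, 49
Layer 1-16: 16 each from A, B, C, D, E, F = 16*6 = 96 chips; eligible A, B, C, D, E, F
Layer 17-37: 21 each from A, C, D, E, F = 21*5 = 105 chips; eligible A, C, D, E, F
Layer 38-49: 12 each from A, C, D, F = 12*4 = 48 chips; eligible A, C, D, F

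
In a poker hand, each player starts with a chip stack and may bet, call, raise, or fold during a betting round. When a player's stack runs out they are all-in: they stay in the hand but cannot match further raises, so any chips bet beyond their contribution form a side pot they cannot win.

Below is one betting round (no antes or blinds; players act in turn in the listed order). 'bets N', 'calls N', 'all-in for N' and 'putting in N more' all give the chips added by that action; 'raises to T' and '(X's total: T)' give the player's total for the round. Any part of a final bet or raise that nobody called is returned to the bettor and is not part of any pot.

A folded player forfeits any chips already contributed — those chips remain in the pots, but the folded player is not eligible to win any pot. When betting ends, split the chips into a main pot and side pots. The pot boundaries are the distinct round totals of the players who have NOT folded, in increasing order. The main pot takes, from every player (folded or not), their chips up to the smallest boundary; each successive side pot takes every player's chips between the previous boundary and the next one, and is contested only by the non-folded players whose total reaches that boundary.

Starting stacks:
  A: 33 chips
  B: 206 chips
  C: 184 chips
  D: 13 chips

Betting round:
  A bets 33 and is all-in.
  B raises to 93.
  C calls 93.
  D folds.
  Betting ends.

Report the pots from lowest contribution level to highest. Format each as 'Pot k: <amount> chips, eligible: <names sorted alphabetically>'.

Contributions: A=33, B=93, C=93
Folded: D
Pot levels (distinct totals of non-folded players): 33, 93
Layer 1-33: 33 each from A, B, C = 33*3 = 99 chips; eligible A, B, C
Layer 34-93: 60 each from B, C = 60*2 = 120 chips; eligible B, C

Pot 1: 99 chips, eligible: A, B, C
Pot 2: 120 chips, eligible: B, C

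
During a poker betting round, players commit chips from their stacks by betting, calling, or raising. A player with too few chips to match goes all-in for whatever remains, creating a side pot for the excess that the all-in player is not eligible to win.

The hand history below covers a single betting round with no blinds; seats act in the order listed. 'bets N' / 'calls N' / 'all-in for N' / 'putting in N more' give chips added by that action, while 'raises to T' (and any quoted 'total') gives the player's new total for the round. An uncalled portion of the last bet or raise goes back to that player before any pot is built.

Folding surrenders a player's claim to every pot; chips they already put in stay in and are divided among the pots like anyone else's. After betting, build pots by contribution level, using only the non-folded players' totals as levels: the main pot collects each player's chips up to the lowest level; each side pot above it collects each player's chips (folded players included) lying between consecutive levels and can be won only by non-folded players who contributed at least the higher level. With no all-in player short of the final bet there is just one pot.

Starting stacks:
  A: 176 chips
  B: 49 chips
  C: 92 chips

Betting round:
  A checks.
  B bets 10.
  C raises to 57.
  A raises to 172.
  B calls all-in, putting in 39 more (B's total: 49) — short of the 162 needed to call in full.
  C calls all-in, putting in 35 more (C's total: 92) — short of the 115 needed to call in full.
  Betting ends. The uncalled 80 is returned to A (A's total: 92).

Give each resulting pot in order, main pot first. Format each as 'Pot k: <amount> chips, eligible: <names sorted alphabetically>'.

Contributions (after 80 returned to A): A=92, B=49, C=92
Pot levels (distinct totals of non-folded players): 49, 92
Layer 1-49: 49 each from A, B, C = 49*3 = 147 chips; eligible A, B, C
Layer 50-92: 43 each from A, C = 43*2 = 86 chips; eligible A, C

Pot 1: 147 chips, eligible: A, B, C
Pot 2: 86 chips, eligible: A, C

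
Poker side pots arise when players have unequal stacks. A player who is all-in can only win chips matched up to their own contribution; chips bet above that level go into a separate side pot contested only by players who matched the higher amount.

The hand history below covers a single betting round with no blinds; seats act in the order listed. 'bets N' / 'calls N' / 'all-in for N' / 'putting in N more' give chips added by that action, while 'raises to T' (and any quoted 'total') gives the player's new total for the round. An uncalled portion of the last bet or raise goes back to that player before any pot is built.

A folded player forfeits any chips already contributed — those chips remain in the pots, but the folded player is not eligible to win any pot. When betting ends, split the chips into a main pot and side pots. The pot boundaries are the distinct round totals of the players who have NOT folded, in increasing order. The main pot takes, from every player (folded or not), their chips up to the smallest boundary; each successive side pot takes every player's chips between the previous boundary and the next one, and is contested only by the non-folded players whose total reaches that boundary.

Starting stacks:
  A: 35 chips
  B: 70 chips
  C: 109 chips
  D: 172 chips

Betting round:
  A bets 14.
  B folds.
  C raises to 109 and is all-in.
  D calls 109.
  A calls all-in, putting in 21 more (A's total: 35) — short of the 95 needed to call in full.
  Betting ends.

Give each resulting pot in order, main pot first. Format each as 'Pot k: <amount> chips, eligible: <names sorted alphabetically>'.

Contributions: A=35, C=109, D=109
Folded: B
Pot levels (distinct totals of non-folded players): 35, 109
Layer 1-35: 35 each from A, C, D = 35*3 = 105 chips; eligible A, C, D
Layer 36-109: 74 each from C, D = 74*2 = 148 chips; eligible C, D

Pot 1: 105 chips, eligible: A, C, D
Pot 2: 148 chips, eligible: C, D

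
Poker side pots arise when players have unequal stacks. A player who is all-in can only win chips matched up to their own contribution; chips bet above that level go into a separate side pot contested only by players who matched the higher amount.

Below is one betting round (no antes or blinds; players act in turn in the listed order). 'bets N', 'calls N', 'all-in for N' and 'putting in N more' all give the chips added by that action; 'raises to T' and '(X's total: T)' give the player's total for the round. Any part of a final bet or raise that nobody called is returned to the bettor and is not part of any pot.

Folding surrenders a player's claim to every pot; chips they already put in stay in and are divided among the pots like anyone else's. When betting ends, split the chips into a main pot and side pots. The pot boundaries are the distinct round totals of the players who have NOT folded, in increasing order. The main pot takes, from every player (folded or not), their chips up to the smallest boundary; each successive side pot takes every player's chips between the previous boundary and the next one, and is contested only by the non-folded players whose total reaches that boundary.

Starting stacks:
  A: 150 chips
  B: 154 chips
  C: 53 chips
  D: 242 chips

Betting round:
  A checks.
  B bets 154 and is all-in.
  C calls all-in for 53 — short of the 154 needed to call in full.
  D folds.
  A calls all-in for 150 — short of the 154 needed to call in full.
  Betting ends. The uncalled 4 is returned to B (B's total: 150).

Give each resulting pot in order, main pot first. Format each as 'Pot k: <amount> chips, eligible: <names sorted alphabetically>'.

Pot 1: 159 chips, eligible: A, B, C
Pot 2: 194 chips, eligible: A, B

Derivation:
Contributions (after 4 returned to B): A=150, B=150, C=53
Folded: D
Pot levels (distinct totals of non-folded players): 53, 150
Layer 1-53: 53 each from A, B, C = 53*3 = 159 chips; eligible A, B, C
Layer 54-150: 97 each from A, B = 97*2 = 194 chips; eligible A, B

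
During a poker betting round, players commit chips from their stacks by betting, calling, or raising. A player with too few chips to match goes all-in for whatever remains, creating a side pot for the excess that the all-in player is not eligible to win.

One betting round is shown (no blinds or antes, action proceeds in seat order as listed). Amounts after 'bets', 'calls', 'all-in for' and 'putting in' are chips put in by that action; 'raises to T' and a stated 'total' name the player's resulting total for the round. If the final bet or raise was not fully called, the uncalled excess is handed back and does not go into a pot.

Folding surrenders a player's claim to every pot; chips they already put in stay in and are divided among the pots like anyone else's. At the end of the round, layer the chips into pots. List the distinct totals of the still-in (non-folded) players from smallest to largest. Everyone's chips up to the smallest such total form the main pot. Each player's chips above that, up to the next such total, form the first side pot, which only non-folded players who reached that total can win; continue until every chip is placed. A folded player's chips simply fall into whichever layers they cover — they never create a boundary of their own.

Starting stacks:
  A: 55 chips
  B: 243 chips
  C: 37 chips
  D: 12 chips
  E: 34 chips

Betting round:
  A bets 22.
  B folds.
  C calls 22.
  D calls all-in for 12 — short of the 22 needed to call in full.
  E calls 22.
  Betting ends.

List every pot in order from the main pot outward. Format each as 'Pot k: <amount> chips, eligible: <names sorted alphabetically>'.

Pot 1: 48 chips, eligible: A, C, D, E
Pot 2: 30 chips, eligible: A, C, E

Derivation:
Contributions: A=22, C=22, D=12, E=22
Folded: B
Pot levels (distinct totals of non-folded players): 12, 22
Layer 1-12: 12 each from A, C, D, E = 12*4 = 48 chips; eligible A, C, D, E
Layer 13-22: 10 each from A, C, E = 10*3 = 30 chips; eligible A, C, E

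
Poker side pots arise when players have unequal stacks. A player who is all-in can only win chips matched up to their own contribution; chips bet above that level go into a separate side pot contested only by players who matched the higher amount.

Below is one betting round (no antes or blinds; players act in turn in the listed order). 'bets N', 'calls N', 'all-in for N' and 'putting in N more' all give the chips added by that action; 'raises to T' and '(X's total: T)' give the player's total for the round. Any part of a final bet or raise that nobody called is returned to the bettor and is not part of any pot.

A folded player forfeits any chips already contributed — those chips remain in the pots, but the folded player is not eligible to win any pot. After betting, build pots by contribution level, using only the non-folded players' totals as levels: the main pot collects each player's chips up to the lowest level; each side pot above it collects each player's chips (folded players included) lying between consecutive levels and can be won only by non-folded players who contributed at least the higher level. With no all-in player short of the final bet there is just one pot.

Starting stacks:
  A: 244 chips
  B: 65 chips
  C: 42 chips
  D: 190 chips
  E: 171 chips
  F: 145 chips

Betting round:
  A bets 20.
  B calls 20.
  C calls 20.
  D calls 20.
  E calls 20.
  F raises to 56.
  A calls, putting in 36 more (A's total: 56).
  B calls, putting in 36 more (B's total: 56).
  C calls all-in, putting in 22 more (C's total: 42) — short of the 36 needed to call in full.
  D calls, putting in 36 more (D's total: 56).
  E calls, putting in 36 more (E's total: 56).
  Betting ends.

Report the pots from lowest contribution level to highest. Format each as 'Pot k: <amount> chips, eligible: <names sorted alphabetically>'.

Contributions: A=56, B=56, C=42, D=56, E=56, F=56
Pot levels (distinct totals of non-folded players): 42, 56
Layer 1-42: 42 each from A, B, C, D, E, F = 42*6 = 252 chips; eligible A, B, C, D, E, F
Layer 43-56: 14 each from A, B, D, E, F = 14*5 = 70 chips; eligible A, B, D, E, F

Pot 1: 252 chips, eligible: A, B, C, D, E, F
Pot 2: 70 chips, eligible: A, B, D, E, F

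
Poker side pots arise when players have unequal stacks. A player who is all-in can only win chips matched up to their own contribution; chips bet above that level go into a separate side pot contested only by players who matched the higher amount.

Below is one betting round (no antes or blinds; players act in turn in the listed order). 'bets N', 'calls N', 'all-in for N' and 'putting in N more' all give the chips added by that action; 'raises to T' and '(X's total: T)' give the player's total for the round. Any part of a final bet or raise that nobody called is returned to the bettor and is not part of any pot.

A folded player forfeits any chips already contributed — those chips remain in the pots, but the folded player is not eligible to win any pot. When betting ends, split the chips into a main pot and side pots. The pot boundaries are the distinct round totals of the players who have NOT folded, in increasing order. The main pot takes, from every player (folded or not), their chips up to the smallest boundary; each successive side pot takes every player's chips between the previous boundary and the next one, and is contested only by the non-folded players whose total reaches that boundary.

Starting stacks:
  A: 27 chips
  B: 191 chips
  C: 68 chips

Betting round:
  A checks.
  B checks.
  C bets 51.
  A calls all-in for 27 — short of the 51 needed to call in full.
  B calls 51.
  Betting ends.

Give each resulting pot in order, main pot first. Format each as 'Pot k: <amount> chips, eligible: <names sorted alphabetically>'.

Contributions: A=27, B=51, C=51
Pot levels (distinct totals of non-folded players): 27, 51
Layer 1-27: 27 each from A, B, C = 27*3 = 81 chips; eligible A, B, C
Layer 28-51: 24 each from B, C = 24*2 = 48 chips; eligible B, C

Pot 1: 81 chips, eligible: A, B, C
Pot 2: 48 chips, eligible: B, C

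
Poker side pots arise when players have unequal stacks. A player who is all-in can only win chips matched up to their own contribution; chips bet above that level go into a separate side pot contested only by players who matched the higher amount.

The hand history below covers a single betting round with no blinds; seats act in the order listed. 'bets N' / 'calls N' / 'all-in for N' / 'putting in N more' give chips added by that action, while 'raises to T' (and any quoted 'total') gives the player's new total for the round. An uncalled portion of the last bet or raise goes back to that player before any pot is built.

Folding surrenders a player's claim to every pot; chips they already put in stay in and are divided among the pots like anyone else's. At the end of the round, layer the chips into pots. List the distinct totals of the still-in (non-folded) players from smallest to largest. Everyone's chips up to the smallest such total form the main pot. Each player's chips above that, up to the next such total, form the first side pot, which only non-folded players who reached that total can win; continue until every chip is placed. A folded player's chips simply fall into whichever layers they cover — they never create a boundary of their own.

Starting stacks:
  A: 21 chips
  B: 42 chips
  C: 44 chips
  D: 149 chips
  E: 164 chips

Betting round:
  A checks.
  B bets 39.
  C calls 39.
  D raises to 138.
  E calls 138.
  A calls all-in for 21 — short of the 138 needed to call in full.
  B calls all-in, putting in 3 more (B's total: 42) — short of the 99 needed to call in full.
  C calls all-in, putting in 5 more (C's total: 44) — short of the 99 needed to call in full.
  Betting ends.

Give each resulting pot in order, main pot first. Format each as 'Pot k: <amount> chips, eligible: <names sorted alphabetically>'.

Contributions: A=21, B=42, C=44, D=138, E=138
Pot levels (distinct totals of non-folded players): 21, 42, 44, 138
Layer 1-21: 21 each from A, B, C, D, E = 21*5 = 105 chips; eligible A, B, C, D, E
Layer 22-42: 21 each from B, C, D, E = 21*4 = 84 chips; eligible B, C, D, E
Layer 43-44: 2 each from C, D, E = 2*3 = 6 chips; eligible C, D, E
Layer 45-138: 94 each from D, E = 94*2 = 188 chips; eligible D, E

Pot 1: 105 chips, eligible: A, B, C, D, E
Pot 2: 84 chips, eligible: B, C, D, E
Pot 3: 6 chips, eligible: C, D, E
Pot 4: 188 chips, eligible: D, E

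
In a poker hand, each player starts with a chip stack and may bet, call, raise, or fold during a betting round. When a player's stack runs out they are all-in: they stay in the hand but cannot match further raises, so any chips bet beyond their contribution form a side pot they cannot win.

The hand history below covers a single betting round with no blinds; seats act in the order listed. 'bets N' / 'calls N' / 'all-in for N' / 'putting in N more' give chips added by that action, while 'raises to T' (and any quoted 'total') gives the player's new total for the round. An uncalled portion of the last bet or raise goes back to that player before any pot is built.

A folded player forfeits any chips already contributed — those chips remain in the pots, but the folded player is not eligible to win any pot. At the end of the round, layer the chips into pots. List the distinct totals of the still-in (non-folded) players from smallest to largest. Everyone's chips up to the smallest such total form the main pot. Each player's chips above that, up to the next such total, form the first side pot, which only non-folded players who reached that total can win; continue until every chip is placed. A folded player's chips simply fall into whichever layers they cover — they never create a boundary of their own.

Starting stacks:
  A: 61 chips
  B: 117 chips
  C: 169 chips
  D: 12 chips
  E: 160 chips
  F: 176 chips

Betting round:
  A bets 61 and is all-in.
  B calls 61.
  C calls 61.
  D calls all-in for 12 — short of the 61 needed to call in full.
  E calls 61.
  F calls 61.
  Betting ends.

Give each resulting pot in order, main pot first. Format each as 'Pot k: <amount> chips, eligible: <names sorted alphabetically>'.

Contributions: A=61, B=61, C=61, D=12, E=61, F=61
Pot levels (distinct totals of non-folded players): 12, 61
Layer 1-12: 12 each from A, B, C, D, E, F = 12*6 = 72 chips; eligible A, B, C, D, E, F
Layer 13-61: 49 each from A, B, C, E, F = 49*5 = 245 chips; eligible A, B, C, E, F

Pot 1: 72 chips, eligible: A, B, C, D, E, F
Pot 2: 245 chips, eligible: A, B, C, E, F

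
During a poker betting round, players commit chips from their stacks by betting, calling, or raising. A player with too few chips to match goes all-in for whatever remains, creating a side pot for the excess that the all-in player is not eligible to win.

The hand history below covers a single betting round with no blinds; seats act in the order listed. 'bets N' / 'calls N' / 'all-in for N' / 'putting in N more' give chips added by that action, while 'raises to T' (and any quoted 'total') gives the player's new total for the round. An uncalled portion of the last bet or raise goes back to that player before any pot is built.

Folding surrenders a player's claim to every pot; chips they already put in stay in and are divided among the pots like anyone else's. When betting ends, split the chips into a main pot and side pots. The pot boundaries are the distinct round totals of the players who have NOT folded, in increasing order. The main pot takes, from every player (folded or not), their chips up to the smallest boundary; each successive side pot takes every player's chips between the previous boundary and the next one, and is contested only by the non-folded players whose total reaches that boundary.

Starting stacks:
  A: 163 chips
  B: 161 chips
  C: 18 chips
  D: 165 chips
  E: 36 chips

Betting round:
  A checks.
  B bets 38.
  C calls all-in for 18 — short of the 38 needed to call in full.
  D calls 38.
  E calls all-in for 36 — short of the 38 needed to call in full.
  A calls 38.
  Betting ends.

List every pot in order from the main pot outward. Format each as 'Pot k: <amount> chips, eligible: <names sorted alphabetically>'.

Contributions: A=38, B=38, C=18, D=38, E=36
Pot levels (distinct totals of non-folded players): 18, 36, 38
Layer 1-18: 18 each from A, B, C, D, E = 18*5 = 90 chips; eligible A, B, C, D, E
Layer 19-36: 18 each from A, B, D, E = 18*4 = 72 chips; eligible A, B, D, E
Layer 37-38: 2 each from A, B, D = 2*3 = 6 chips; eligible A, B, D

Pot 1: 90 chips, eligible: A, B, C, D, E
Pot 2: 72 chips, eligible: A, B, D, E
Pot 3: 6 chips, eligible: A, B, D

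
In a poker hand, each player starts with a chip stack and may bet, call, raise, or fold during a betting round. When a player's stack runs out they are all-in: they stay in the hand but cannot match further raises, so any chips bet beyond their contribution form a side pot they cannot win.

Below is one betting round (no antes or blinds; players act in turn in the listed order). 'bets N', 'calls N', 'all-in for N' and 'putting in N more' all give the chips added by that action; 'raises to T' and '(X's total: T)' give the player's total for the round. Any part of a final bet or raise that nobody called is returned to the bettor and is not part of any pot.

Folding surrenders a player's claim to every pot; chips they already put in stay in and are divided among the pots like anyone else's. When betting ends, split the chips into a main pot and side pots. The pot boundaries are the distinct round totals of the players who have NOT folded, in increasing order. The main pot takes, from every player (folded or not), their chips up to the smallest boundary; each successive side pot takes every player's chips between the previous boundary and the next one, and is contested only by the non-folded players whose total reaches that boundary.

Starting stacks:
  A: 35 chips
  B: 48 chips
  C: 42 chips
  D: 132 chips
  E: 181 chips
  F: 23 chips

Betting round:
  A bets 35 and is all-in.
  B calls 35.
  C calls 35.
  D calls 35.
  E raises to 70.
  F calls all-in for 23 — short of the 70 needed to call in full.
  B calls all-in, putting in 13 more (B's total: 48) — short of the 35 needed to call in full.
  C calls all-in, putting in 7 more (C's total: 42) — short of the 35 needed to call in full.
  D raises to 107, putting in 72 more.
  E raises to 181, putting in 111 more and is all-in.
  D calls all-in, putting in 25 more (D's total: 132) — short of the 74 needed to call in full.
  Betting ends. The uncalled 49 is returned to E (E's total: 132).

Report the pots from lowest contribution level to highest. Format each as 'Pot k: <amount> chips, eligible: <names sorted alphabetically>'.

Contributions (after 49 returned to E): A=35, B=48, C=42, D=132, E=132, F=23
Pot levels (distinct totals of non-folded players): 23, 35, 42, 48, 132
Layer 1-23: 23 each from A, B, C, D, E, F = 23*6 = 138 chips; eligible A, B, C, D, E, F
Layer 24-35: 12 each from A, B, C, D, E = 12*5 = 60 chips; eligible A, B, C, D, E
Layer 36-42: 7 each from B, C, D, E = 7*4 = 28 chips; eligible B, C, D, E
Layer 43-48: 6 each from B, D, E = 6*3 = 18 chips; eligible B, D, E
Layer 49-132: 84 each from D, E = 84*2 = 168 chips; eligible D, E

Pot 1: 138 chips, eligible: A, B, C, D, E, F
Pot 2: 60 chips, eligible: A, B, C, D, E
Pot 3: 28 chips, eligible: B, C, D, E
Pot 4: 18 chips, eligible: B, D, E
Pot 5: 168 chips, eligible: D, E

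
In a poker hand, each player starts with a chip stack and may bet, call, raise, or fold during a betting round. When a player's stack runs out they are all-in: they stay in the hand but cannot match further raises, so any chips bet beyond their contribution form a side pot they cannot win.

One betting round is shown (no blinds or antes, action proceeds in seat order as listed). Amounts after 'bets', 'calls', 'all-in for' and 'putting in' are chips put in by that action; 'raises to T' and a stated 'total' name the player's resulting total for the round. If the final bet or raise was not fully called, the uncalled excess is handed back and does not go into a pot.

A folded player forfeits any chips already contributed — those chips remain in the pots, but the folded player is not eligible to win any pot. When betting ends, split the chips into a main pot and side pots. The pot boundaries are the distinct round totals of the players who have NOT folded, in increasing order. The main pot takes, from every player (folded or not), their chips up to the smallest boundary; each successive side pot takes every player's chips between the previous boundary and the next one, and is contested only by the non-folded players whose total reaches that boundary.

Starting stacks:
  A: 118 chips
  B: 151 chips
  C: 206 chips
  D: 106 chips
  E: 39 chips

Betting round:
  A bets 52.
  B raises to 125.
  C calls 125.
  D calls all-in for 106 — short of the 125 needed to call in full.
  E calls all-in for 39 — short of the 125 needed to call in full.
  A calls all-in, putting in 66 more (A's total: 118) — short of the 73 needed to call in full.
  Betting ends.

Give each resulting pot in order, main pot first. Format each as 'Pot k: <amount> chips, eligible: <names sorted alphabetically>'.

Pot 1: 195 chips, eligible: A, B, C, D, E
Pot 2: 268 chips, eligible: A, B, C, D
Pot 3: 36 chips, eligible: A, B, C
Pot 4: 14 chips, eligible: B, C

Derivation:
Contributions: A=118, B=125, C=125, D=106, E=39
Pot levels (distinct totals of non-folded players): 39, 106, 118, 125
Layer 1-39: 39 each from A, B, C, D, E = 39*5 = 195 chips; eligible A, B, C, D, E
Layer 40-106: 67 each from A, B, C, D = 67*4 = 268 chips; eligible A, B, C, D
Layer 107-118: 12 each from A, B, C = 12*3 = 36 chips; eligible A, B, C
Layer 119-125: 7 each from B, C = 7*2 = 14 chips; eligible B, C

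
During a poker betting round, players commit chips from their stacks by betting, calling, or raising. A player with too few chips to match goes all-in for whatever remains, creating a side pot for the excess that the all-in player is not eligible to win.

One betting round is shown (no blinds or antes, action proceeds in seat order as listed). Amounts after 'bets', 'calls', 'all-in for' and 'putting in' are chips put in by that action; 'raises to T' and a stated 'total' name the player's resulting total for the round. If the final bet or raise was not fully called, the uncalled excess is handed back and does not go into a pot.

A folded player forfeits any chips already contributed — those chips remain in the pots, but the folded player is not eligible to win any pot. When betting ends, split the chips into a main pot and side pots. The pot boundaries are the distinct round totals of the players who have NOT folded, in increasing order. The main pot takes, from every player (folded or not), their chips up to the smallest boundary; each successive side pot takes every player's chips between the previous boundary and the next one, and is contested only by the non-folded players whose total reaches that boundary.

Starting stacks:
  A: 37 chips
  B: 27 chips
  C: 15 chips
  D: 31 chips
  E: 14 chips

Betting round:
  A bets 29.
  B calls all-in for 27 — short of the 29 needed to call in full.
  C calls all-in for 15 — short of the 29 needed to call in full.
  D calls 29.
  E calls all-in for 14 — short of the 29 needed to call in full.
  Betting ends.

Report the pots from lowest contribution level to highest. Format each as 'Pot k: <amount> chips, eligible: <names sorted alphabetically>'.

Pot 1: 70 chips, eligible: A, B, C, D, E
Pot 2: 4 chips, eligible: A, B, C, D
Pot 3: 36 chips, eligible: A, B, D
Pot 4: 4 chips, eligible: A, D

Derivation:
Contributions: A=29, B=27, C=15, D=29, E=14
Pot levels (distinct totals of non-folded players): 14, 15, 27, 29
Layer 1-14: 14 each from A, B, C, D, E = 14*5 = 70 chips; eligible A, B, C, D, E
Layer 15-15: 1 each from A, B, C, D = 1*4 = 4 chips; eligible A, B, C, D
Layer 16-27: 12 each from A, B, D = 12*3 = 36 chips; eligible A, B, D
Layer 28-29: 2 each from A, D = 2*2 = 4 chips; eligible A, D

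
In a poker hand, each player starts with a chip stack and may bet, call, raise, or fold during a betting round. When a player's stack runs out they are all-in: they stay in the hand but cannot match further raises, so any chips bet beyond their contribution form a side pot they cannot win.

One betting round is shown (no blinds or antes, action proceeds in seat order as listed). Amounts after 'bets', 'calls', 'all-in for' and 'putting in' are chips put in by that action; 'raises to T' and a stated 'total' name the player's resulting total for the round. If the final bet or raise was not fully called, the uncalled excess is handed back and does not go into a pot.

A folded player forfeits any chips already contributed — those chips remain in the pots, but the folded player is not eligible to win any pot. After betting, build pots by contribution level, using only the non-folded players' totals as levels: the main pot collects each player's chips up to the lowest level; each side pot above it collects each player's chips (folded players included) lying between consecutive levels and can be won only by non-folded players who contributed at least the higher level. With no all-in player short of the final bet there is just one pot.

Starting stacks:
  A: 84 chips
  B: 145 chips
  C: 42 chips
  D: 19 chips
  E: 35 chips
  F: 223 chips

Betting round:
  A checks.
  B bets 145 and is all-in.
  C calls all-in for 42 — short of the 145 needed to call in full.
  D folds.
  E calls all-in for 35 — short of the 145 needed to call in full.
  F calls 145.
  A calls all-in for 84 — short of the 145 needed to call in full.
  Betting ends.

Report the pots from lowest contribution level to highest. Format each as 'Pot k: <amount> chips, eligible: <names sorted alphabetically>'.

Contributions: A=84, B=145, C=42, E=35, F=145
Folded: D
Pot levels (distinct totals of non-folded players): 35, 42, 84, 145
Layer 1-35: 35 each from A, B, C, E, F = 35*5 = 175 chips; eligible A, B, C, E, F
Layer 36-42: 7 each from A, B, C, F = 7*4 = 28 chips; eligible A, B, C, F
Layer 43-84: 42 each from A, B, F = 42*3 = 126 chips; eligible A, B, F
Layer 85-145: 61 each from B, F = 61*2 = 122 chips; eligible B, F

Pot 1: 175 chips, eligible: A, B, C, E, F
Pot 2: 28 chips, eligible: A, B, C, F
Pot 3: 126 chips, eligible: A, B, F
Pot 4: 122 chips, eligible: B, F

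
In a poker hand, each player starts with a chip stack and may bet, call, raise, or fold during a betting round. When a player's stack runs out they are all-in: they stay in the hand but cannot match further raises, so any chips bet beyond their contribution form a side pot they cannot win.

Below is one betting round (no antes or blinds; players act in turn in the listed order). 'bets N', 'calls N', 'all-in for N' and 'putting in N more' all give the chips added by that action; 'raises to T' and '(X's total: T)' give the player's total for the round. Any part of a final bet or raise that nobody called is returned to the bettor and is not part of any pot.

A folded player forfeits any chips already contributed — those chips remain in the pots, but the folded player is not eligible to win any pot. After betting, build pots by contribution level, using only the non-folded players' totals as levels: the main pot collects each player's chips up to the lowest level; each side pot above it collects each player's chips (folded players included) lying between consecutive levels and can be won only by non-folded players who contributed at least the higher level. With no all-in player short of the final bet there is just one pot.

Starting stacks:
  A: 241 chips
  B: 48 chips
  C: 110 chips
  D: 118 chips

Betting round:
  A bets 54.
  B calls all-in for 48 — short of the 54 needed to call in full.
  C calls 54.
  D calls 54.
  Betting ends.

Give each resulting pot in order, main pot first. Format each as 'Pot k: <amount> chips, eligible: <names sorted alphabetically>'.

Pot 1: 192 chips, eligible: A, B, C, D
Pot 2: 18 chips, eligible: A, C, D

Derivation:
Contributions: A=54, B=48, C=54, D=54
Pot levels (distinct totals of non-folded players): 48, 54
Layer 1-48: 48 each from A, B, C, D = 48*4 = 192 chips; eligible A, B, C, D
Layer 49-54: 6 each from A, C, D = 6*3 = 18 chips; eligible A, C, D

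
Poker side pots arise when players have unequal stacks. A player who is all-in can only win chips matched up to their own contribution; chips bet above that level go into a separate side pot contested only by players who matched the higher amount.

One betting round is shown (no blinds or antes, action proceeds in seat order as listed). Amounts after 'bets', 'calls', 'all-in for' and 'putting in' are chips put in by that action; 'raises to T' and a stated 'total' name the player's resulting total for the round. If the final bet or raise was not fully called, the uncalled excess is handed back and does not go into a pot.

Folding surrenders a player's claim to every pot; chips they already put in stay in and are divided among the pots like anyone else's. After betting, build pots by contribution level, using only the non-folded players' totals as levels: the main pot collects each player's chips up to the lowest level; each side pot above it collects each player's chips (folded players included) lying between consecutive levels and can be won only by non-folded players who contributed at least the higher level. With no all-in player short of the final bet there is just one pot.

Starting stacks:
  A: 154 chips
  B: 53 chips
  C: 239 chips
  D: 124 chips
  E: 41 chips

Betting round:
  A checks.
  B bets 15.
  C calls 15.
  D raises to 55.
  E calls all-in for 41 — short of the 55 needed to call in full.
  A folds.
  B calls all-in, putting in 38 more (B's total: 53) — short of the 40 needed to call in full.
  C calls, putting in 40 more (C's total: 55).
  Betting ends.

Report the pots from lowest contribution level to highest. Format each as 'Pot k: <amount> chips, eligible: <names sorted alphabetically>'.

Pot 1: 164 chips, eligible: B, C, D, E
Pot 2: 36 chips, eligible: B, C, D
Pot 3: 4 chips, eligible: C, D

Derivation:
Contributions: B=53, C=55, D=55, E=41
Folded: A
Pot levels (distinct totals of non-folded players): 41, 53, 55
Layer 1-41: 41 each from B, C, D, E = 41*4 = 164 chips; eligible B, C, D, E
Layer 42-53: 12 each from B, C, D = 12*3 = 36 chips; eligible B, C, D
Layer 54-55: 2 each from C, D = 2*2 = 4 chips; eligible C, D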